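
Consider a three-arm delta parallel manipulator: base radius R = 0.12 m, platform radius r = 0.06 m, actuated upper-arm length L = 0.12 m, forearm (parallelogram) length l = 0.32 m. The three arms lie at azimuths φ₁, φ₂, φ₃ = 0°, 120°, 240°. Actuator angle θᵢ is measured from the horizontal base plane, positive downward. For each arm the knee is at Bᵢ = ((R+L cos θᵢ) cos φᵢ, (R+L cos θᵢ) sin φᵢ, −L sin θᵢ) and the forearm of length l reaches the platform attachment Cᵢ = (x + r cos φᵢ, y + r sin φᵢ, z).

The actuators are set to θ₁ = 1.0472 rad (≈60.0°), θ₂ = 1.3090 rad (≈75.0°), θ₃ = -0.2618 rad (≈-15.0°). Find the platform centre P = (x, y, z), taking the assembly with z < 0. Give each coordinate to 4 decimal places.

φ1=0.0°: virtual centre (0.1200, 0.0000, -0.1039), radius l
O2 = (0.0911·cos120.0°, 0.0911·sin120.0°, -0.1159) = (-0.0455, 0.0789, -0.1159)
φ3=240.0°: virtual centre (-0.0880, -0.1523, 0.0311), radius l
subtract pairs → two planes through P
plane₁₂: -0.3311x+0.1577y+-0.0240z = -0.0035
Cramer: x(z) = 0.0000+0.2119z;  y(z) = -0.0220+0.5968z
quadratic in z: (1.4011)z²+(0.1307)z+(-0.0767)=0, √Δ=0.6686 → z ∈ {-0.2852, 0.1920}; z = -0.2852 (taking z<0)
x = -0.0604, y = -0.1923

(-0.0604, -0.1923, -0.2852)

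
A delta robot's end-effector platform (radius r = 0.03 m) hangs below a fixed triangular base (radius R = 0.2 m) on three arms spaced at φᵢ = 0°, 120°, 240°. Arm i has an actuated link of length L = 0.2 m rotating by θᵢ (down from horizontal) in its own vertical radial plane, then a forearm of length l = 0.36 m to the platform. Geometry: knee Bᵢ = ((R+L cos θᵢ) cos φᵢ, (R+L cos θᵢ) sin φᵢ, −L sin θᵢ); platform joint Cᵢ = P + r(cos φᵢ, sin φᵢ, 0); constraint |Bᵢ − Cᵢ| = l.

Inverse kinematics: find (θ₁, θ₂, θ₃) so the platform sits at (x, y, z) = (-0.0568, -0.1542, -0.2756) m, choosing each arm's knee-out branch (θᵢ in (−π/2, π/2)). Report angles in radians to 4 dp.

θ₁ = 1.1345, θ₂ = 1.3091, θ₃ = -0.0871

rotate P by −φ1: (-0.0568, -0.1542, -0.2756)
  A cos θ + B sin θ = C:  0.2268·cos θ + -0.2756·sin θ = -0.1539
  √(A²+B²)=0.3569;  θ1 = -0.8822+2.0167 ≈ 1.1345
rotate P by −φ2: (-0.1051, 0.1263, -0.2756)
  A=0.2751, B=-0.2756, C=(l²−L²−A²−y'²−z²)/(2L)=-0.1950
  γ=atan2(-0.2756,0.2751)=-0.7862;  ψ=arccos(-0.5008)=2.0953;  θ2=γ+ψ≈1.3091
φ3=240.0° → target in arm frame (0.1619, 0.0279)
  e−x'=0.0081;  (l²−L²−(e−x')²−y'²−z²)/2L = 0.0320
  θ3 = atan2(B,A) + arccos(C/0.2757) = -0.0871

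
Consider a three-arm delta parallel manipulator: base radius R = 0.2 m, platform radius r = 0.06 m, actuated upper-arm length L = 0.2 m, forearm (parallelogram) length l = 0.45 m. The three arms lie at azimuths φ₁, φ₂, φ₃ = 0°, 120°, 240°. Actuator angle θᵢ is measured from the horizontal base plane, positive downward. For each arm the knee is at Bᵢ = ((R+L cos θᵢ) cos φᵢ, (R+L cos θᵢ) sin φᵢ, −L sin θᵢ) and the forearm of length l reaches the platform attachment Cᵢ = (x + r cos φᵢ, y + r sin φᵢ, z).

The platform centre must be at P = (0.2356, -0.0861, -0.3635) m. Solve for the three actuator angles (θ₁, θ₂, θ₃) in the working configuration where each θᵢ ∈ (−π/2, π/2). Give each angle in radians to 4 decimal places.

rotate P by −φ1: (0.2356, -0.0861, -0.3635)
  A=-0.0956, B=-0.3635, C=(l²−L²−A²−y'²−z²)/(2L)=0.0345
  θ1 = atan2(B,A) + arccos(C/0.3759) = -0.3492
arm 2 (φ=120.0°): x'=-0.1924, y'=-0.1610
  A cos θ + B sin θ = C:  0.3324·cos θ + -0.3635·sin θ = -0.2650
  θ2 = atan2(B,A) + arccos(C/0.4925) = 1.3089
arm 3 (φ=240.0°): x'=-0.0432, y'=0.2471
  A cos θ + B sin θ = C:  0.1832·cos θ + -0.3635·sin θ = -0.1606
  √(A²+B²)=0.4071;  θ3 = -1.1039+1.9765 ≈ 0.8726

θ₁ = -0.3492, θ₂ = 1.3089, θ₃ = 0.8726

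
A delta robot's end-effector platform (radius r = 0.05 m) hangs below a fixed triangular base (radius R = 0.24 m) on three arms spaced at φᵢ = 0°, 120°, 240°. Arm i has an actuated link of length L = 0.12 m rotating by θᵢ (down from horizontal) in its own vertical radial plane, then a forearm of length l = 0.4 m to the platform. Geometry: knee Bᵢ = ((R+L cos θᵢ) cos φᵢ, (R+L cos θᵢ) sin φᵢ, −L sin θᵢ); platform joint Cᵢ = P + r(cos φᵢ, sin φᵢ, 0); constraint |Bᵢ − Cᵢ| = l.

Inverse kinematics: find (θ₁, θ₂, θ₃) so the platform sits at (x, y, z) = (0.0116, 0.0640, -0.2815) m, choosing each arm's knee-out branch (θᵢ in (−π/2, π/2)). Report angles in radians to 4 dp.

φ1=0.0° → target in arm frame (0.0116, 0.0640)
  A=0.1784, B=-0.2815, C=(l²−L²−A²−y'²−z²)/(2L)=0.1268
  √(A²+B²)=0.3333;  θ1 = -1.0059+1.1804 ≈ 0.1745
arm 2 (φ=120.0°): x'=0.0496, y'=-0.0420
  A cos θ + B sin θ = C:  0.1404·cos θ + -0.2815·sin θ = 0.1870
  γ=atan2(-0.2815,0.1404)=-1.1082;  ψ=arccos(0.5945)=0.9341;  θ2=γ+ψ≈-0.1741
φ3=240.0° → target in arm frame (-0.0612, -0.0220)
  A=0.2512, B=-0.2815, C=(l²−L²−A²−y'²−z²)/(2L)=0.0115
  θ3 = atan2(B,A) + arccos(C/0.3773) = 0.6981

θ₁ = 0.1745, θ₂ = -0.1741, θ₃ = 0.6981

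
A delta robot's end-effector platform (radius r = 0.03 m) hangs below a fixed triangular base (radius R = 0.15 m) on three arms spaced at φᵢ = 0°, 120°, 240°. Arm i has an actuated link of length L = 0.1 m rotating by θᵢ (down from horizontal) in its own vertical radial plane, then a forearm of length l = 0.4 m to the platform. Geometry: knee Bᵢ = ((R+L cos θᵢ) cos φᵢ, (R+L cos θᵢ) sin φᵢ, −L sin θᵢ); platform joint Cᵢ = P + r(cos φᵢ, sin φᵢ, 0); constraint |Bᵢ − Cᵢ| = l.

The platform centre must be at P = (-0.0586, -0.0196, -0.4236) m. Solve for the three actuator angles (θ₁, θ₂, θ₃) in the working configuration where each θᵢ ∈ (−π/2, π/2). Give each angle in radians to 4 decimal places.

rotate P by −φ1: (-0.0586, -0.0196, -0.4236)
  e−x'=0.1786;  (l²−L²−(e−x')²−y'²−z²)/2L = -0.3086
  θ1 = atan2(B,A) + arccos(C/0.4597) = 1.1349
φ2=120.0° → target in arm frame (0.0123, 0.0605)
  A=0.1077, B=-0.4236, C=(l²−L²−A²−y'²−z²)/(2L)=-0.2235
  √(A²+B²)=0.4371;  θ2 = -1.3219+2.1075 ≈ 0.7856
arm 3 (φ=240.0°): x'=0.0463, y'=-0.0409
  e−x'=0.0737;  (l²−L²−(e−x')²−y'²−z²)/2L = -0.1827
  γ=atan2(-0.4236,0.0737)=-1.3985;  ψ=arccos(-0.4250)=2.0098;  θ3=γ+ψ≈0.6113

θ₁ = 1.1349, θ₂ = 0.7856, θ₃ = 0.6113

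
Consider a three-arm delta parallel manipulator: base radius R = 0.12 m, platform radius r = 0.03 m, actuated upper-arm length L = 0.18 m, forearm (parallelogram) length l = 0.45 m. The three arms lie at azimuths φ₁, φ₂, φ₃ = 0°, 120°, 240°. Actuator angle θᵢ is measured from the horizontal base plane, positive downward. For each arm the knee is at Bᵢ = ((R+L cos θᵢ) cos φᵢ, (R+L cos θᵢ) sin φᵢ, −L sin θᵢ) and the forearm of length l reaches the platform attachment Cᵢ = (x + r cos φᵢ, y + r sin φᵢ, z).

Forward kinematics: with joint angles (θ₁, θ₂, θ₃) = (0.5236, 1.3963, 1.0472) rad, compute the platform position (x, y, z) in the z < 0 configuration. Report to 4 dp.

(0.1580, -0.0810, -0.5238)

S1 = (0.2459·cos0.0°, 0.2459·sin0.0°, -0.0900) = (0.2459, 0.0000, -0.0900)
φ2=120.0°: virtual centre (-0.0606, 0.1050, -0.1773), radius l
arm 3 at φ=240.0°: ρ3 = 0.1800;  S3 = (-0.0900, -0.1559, -0.1559)
subtract pairs → two planes through P
[-0.6130 0.2100 -0.1745]·P = -0.0224;  [-0.6718 -0.3118 -0.1318]·P = -0.0119
Cramer: x(z) = 0.0286-0.2471z;  y(z) = -0.0235+0.1098z
into |P−S₁|² = l²: 1.0731z² + 0.2823z + -0.1466 = 0;  Δ = 0.7090;  z = -0.5238 or 0.2608 → z<0 root = -0.5238
x = 0.1580, y = -0.0810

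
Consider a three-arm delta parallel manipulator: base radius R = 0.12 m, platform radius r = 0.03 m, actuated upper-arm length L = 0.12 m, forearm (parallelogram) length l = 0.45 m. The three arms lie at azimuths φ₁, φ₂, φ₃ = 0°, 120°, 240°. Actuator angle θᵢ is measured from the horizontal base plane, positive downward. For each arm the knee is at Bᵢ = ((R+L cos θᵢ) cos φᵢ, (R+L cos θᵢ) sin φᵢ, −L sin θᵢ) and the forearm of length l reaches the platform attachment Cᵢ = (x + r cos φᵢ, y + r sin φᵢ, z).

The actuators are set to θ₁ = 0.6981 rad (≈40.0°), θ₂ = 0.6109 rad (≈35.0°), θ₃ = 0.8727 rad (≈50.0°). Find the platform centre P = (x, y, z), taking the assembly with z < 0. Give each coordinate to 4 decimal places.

(0.0087, 0.0433, -0.4902)

φ1=0.0°: virtual centre (0.1819, 0.0000, -0.0771), radius l
arm 2 at φ=120.0°: e+L cos θ2 = 0.1883;  centre 2 = (-0.0941, 0.1631, -0.0688)
centre 3 = (0.1671·cos240.0°, 0.1671·sin240.0°, -0.0919) = (-0.0836, -0.1447, -0.0919)
eliminate P² terms by subtracting sphere 1 from 2 and 3
[-0.5522 0.3261 0.0166]·P = 0.0011;  [-0.5310 -0.2895 -0.0296]·P = -0.0027
Cramer: x(z) = 0.0016-0.0146z;  y(z) = 0.0062-0.0755z
sphere 1 gives Az²+Bz+C=0 with A=1.0059, B=0.1586, C=-0.1640;  B²−4AC=0.6850;  roots -0.4902, 0.3326;  negative root z = -0.4902
x = 0.0087, y = 0.0433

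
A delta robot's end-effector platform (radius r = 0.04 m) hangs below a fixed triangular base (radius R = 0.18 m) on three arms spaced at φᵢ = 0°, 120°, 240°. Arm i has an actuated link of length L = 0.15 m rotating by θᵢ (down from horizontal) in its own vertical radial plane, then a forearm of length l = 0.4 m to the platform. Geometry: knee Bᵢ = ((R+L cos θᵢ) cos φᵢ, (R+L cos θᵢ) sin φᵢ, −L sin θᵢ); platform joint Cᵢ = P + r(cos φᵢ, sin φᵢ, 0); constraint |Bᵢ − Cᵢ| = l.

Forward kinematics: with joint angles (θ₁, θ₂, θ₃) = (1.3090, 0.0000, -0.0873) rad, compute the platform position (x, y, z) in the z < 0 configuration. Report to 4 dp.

(-0.1891, -0.0078, -0.3017)

φ1=0.0°: virtual centre (0.1788, 0.0000, -0.1449), radius l
arm 2 at φ=120.0°: ρ2 = 0.2900;  S2 = (-0.1450, 0.2511, 0.0000)
φ3=240.0°: virtual centre (-0.1447, -0.2507, 0.0131), radius l
subtract pairs → two planes through P
linear system: -0.6476x+0.5023y = 0.0311−0.2898z; -0.6471x+-0.5013y = 0.0310−0.3159z
det = 0.6497;  x = -0.0480+0.4679z,  y = 0.0001+0.0263z
sphere 1 gives Az²+Bz+C=0 with A=1.2196, B=0.0776, C=-0.0876;  B²−4AC=0.4332;  roots -0.3017, 0.2380;  negative root z = -0.3017
x = -0.1891, y = -0.0078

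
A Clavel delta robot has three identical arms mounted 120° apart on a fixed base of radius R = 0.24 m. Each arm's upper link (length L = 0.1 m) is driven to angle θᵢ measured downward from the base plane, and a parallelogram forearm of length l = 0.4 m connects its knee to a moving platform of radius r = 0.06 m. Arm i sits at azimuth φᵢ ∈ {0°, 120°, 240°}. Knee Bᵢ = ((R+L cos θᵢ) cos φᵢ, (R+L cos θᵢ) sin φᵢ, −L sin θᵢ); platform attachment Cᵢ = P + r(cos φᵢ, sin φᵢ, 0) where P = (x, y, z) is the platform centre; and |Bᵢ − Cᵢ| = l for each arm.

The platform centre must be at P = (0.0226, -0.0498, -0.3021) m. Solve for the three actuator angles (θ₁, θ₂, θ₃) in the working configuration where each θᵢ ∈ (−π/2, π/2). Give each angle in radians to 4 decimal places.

arm 1 (φ=0.0°): x'=0.0226, y'=-0.0498
  A cos θ + B sin θ = C:  0.1574·cos θ + -0.3021·sin θ = 0.1574
  θ1 = atan2(B,A) + arccos(C/0.3406) = 0.0000
rotate P by −φ2: (-0.0544, 0.0053, -0.3021)
  e−x'=0.2344;  (l²−L²−(e−x')²−y'²−z²)/2L = 0.0188
  θ2 = atan2(B,A) + arccos(C/0.3824) = 0.6109
arm 3 (φ=240.0°): x'=0.0318, y'=0.0445
  A=0.1482, B=-0.3021, C=(l²−L²−A²−y'²−z²)/(2L)=0.1740
  γ=atan2(-0.3021,0.1482)=-1.1148;  ψ=arccos(0.5172)=1.0273;  θ3=γ+ψ≈-0.0875

θ₁ = 0.0000, θ₂ = 0.6109, θ₃ = -0.0875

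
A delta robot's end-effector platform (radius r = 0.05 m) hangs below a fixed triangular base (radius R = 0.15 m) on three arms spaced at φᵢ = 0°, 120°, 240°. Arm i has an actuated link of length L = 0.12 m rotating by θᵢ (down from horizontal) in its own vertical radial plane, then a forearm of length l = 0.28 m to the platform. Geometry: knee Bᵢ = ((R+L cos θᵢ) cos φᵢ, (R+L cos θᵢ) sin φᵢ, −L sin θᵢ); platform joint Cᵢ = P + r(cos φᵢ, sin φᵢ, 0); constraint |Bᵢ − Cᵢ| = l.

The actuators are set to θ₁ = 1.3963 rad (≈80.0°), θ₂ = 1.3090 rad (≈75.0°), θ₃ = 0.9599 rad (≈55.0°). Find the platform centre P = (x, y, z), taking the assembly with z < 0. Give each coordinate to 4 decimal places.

arm 1 at φ=0.0°: ρ1 = 0.1208;  S1 = (0.1208, 0.0000, -0.1182)
φ2=120.0°: virtual centre (-0.0655, 0.1135, -0.1159), radius l
S3 = (0.1688·cos240.0°, 0.1688·sin240.0°, -0.0983) = (-0.0844, -0.1462, -0.0983)
eliminate P² terms by subtracting sphere 1 from 2 and 3
linear system: -0.3727x+0.2270y = 0.0020−0.0045z; -0.4105x+-0.2924y = 0.0096−0.0398z
det = 0.2022;  x = -0.0137+0.0512z,  y = -0.0135+0.0641z
quadratic in z: (1.0067)z²+(0.2208)z+(-0.0461)=0, √Δ=0.4843 → z ∈ {-0.3502, 0.1309}; z = -0.3502 (taking z<0)
x = -0.0317, y = -0.0360

(-0.0317, -0.0360, -0.3502)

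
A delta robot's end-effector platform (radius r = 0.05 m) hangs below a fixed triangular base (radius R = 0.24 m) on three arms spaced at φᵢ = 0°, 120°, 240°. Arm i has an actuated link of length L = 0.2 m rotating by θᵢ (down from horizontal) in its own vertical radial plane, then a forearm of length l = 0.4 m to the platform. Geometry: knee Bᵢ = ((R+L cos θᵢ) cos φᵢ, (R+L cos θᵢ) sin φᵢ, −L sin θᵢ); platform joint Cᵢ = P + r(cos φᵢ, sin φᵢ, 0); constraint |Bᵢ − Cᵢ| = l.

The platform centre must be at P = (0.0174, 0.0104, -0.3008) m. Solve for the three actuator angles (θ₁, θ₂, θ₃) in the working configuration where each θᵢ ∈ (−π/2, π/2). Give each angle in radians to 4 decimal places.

arm 1 (φ=0.0°): x'=0.0174, y'=0.0104
  e−x'=0.1726;  (l²−L²−(e−x')²−y'²−z²)/2L = -0.0009
  θ1 = atan2(B,A) + arccos(C/0.3468) = 0.5237
φ2=120.0° → target in arm frame (0.0003, -0.0203)
  e−x'=0.1897;  (l²−L²−(e−x')²−y'²−z²)/2L = -0.0172
  θ2 = atan2(B,A) + arccos(C/0.3556) = 0.6110
φ3=240.0° → target in arm frame (-0.0177, 0.0099)
  e−x'=0.2077;  (l²−L²−(e−x')²−y'²−z²)/2L = -0.0343
  √(A²+B²)=0.3655;  θ3 = -0.9665+1.6648 ≈ 0.6983

θ₁ = 0.5237, θ₂ = 0.6110, θ₃ = 0.6983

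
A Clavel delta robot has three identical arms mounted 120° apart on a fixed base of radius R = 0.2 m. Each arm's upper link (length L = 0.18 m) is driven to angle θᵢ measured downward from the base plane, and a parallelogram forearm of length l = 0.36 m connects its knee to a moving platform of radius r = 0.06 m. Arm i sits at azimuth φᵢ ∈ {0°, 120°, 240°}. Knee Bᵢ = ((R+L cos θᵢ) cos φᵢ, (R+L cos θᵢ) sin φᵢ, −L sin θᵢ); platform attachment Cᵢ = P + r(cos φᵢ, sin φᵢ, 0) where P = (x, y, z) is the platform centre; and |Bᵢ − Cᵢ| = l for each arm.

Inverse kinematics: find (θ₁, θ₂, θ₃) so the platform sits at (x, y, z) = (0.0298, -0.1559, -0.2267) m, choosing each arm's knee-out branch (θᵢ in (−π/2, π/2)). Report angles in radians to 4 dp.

φ1=0.0° → target in arm frame (0.0298, -0.1559)
  e−x'=0.1102;  (l²−L²−(e−x')²−y'²−z²)/2L = 0.0260
  θ1 = atan2(B,A) + arccos(C/0.2521) = 0.3492
φ2=120.0° → target in arm frame (-0.1499, 0.0521)
  A=0.2899, B=-0.2267, C=(l²−L²−A²−y'²−z²)/(2L)=-0.1138
  θ2 = atan2(B,A) + arccos(C/0.3680) = 1.2215
φ3=240.0° → target in arm frame (0.1201, 0.1038)
  A=0.0199, B=-0.2267, C=(l²−L²−A²−y'²−z²)/(2L)=0.0962
  θ3 = atan2(B,A) + arccos(C/0.2276) = -0.3491

θ₁ = 0.3492, θ₂ = 1.2215, θ₃ = -0.3491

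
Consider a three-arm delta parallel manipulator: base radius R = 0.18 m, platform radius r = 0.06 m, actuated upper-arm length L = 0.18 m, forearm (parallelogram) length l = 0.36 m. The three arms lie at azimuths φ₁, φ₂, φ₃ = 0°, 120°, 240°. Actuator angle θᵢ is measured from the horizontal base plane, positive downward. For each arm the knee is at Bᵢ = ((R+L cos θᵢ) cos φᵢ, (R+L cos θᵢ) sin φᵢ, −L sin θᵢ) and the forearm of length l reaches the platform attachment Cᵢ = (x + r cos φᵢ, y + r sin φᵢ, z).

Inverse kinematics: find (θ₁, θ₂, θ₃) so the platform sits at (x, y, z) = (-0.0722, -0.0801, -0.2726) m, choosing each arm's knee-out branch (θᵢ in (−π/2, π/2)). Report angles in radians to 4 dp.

θ₁ = 0.7854, θ₂ = 0.6112, θ₃ = -0.1743

rotate P by −φ1: (-0.0722, -0.0801, -0.2726)
  A=0.1922, B=-0.2726, C=(l²−L²−A²−y'²−z²)/(2L)=-0.0569
  γ=atan2(-0.2726,0.1922)=-0.9567;  ψ=arccos(-0.1705)=1.7421;  θ1=γ+ψ≈0.7854
arm 2 (φ=120.0°): x'=-0.0333, y'=0.1026
  A cos θ + B sin θ = C:  0.1533·cos θ + -0.2726·sin θ = -0.0309
  √(A²+B²)=0.3127;  θ2 = -1.0586+1.6698 ≈ 0.6112
φ3=240.0° → target in arm frame (0.1055, -0.0225)
  A=0.0145, B=-0.2726, C=(l²−L²−A²−y'²−z²)/(2L)=0.0616
  √(A²+B²)=0.2730;  θ3 = -1.5175+1.3432 ≈ -0.1743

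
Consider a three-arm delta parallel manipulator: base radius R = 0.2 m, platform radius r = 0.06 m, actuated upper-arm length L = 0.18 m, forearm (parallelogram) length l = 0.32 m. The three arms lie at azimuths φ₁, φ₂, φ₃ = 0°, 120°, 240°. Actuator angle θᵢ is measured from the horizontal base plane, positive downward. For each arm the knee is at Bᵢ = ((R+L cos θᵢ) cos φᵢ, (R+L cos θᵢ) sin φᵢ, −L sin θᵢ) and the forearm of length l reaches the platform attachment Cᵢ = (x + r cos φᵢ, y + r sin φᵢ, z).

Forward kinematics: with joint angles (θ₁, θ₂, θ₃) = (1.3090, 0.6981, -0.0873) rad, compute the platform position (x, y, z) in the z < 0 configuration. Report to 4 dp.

φ1=0.0°: virtual centre (0.1866, 0.0000, -0.1739), radius l
O2 = (0.2779·cos120.0°, 0.2779·sin120.0°, -0.1157) = (-0.1389, 0.2407, -0.1157)
arm 3 at φ=240.0°: (R−r)+L cos θ3 = 0.3193;  O3 = (-0.1597, -0.2765, 0.0157)
eliminate P² terms by subtracting sphere 1 from 2 and 3
[-0.6511 0.4813 0.1163]·P = 0.0256;  [-0.6925 -0.5531 0.3791]·P = 0.0372
Cramer: x(z) = -0.0462+0.3560z;  y(z) = -0.0094+0.2398z
into |P−O₁|² = l²: 1.1842z² + 0.1775z + -0.0179 = 0;  Δ = 0.1163;  z = -0.2189 or 0.0690 → z<0 root = -0.2189
x = -0.1241, y = -0.0619

(-0.1241, -0.0619, -0.2189)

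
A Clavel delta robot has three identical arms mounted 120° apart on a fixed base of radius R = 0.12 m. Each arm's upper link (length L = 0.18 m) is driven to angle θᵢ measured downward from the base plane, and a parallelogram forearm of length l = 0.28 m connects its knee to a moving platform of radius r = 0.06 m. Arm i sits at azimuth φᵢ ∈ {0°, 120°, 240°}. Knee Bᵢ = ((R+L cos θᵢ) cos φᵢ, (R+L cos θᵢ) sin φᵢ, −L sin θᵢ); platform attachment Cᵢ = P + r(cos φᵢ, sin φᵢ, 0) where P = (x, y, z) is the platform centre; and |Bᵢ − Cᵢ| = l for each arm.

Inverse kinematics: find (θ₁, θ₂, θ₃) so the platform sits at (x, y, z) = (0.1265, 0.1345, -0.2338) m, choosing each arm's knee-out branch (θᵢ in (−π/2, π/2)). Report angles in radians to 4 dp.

rotate P by −φ1: (0.1265, 0.1345, -0.2338)
  A cos θ + B sin θ = C:  -0.0665·cos θ + -0.2338·sin θ = -0.0866
  √(A²+B²)=0.2431;  θ1 = -1.8479+1.9351 ≈ 0.0871
φ2=120.0° → target in arm frame (0.0532, -0.1768)
  A=0.0068, B=-0.2338, C=(l²−L²−A²−y'²−z²)/(2L)=-0.1110
  θ2 = atan2(B,A) + arccos(C/0.2339) = 0.5235
arm 3 (φ=240.0°): x'=-0.1797, y'=0.0423
  A cos θ + B sin θ = C:  0.2397·cos θ + -0.2338·sin θ = -0.1887
  √(A²+B²)=0.3349;  θ3 = -0.7729+2.1693 ≈ 1.3965

θ₁ = 0.0871, θ₂ = 0.5235, θ₃ = 1.3965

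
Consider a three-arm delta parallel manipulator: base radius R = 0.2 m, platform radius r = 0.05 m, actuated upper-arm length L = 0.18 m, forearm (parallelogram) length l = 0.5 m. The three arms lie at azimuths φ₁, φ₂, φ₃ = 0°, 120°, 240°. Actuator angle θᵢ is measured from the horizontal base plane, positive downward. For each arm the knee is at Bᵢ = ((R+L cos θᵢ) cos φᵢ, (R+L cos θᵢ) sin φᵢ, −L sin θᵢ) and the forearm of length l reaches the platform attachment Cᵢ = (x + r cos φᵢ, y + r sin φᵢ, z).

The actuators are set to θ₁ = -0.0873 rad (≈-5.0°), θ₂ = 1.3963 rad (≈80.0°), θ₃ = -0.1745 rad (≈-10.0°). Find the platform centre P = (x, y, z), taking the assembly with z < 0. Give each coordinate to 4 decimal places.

(0.1310, -0.2472, -0.3711)

φ1=0.0°: virtual centre (0.3293, 0.0000, 0.0157), radius l
φ2=120.0°: virtual centre (-0.0906, 0.1570, -0.1773), radius l
arm 3 at φ=240.0°: ρ3 = 0.3273;  O3 = (-0.1636, -0.2834, 0.0313)
eliminate P² terms by subtracting sphere 1 from 2 and 3
[-0.8399 0.3139 -0.3859]·P = -0.0444;  [-0.9859 -0.5668 0.0311]·P = -0.0006
Cramer: x(z) = 0.0323-0.2660z;  y(z) = -0.0551+0.5176z
into |P−O₁|² = l²: 1.3387z² + 0.0696z + -0.1585 = 0;  Δ = 0.8536;  z = -0.3711 or 0.3191 → z<0 root = -0.3711
x = 0.1310, y = -0.2472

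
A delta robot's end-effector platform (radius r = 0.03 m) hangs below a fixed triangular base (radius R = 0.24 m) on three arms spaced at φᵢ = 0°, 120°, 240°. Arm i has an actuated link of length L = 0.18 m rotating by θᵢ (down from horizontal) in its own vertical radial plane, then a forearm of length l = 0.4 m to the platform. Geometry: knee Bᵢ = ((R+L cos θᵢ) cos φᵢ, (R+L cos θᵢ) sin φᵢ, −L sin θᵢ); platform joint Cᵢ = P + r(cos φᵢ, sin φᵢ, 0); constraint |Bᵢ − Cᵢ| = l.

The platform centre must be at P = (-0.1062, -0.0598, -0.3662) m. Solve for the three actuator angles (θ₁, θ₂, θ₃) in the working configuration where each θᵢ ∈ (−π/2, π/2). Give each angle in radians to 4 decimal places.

φ1=0.0° → target in arm frame (-0.1062, -0.0598)
  e−x'=0.3162;  (l²−L²−(e−x')²−y'²−z²)/2L = -0.3057
  θ1 = atan2(B,A) + arccos(C/0.4838) = 1.3963
arm 2 (φ=120.0°): x'=0.0013, y'=0.1219
  A cos θ + B sin θ = C:  0.2087·cos θ + -0.3662·sin θ = -0.1803
  γ=atan2(-0.3662,0.2087)=-1.0528;  ψ=arccos(-0.4278)=2.0128;  θ2=γ+ψ≈0.9600
φ3=240.0° → target in arm frame (0.1049, -0.0621)
  A cos θ + B sin θ = C:  0.1051·cos θ + -0.3662·sin θ = -0.0595
  √(A²+B²)=0.3810;  θ3 = -1.2913+1.7275 ≈ 0.4362

θ₁ = 1.3963, θ₂ = 0.9600, θ₃ = 0.4362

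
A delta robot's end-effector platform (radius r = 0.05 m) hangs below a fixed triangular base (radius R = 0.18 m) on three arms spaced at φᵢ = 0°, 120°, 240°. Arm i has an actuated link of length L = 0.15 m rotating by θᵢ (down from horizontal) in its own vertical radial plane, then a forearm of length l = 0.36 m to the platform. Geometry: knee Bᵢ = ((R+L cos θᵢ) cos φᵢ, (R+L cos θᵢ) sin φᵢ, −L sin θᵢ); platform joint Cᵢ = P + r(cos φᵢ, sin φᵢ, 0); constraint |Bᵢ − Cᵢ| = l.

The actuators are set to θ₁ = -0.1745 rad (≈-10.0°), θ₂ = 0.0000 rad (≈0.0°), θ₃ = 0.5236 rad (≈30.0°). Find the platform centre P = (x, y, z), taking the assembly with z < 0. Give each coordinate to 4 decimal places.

(0.0405, 0.0451, -0.2410)

arm 1 at φ=0.0°: ρ1 = 0.2777;  centre 1 = (0.2777, 0.0000, 0.0260)
arm 2 at φ=120.0°: ρ2 = 0.2800;  centre 2 = (-0.1400, 0.2425, 0.0000)
arm 3 at φ=240.0°: ρ3 = 0.2599;  centre 3 = (-0.1300, -0.2251, -0.0750)
eliminate P² terms by subtracting sphere 1 from 2 and 3
[-0.8354 0.4850 -0.0521]·P = 0.0006;  [-0.8153 -0.4502 -0.2021]·P = -0.0046
Cramer: x(z) = 0.0026-0.1574z;  y(z) = 0.0056-0.1638z
quadratic in z: (1.0516)z²+(0.0327)z+(-0.0532)=0, √Δ=0.4741 → z ∈ {-0.2410, 0.2099}; z = -0.2410 (taking z<0)
x = 0.0405, y = 0.0451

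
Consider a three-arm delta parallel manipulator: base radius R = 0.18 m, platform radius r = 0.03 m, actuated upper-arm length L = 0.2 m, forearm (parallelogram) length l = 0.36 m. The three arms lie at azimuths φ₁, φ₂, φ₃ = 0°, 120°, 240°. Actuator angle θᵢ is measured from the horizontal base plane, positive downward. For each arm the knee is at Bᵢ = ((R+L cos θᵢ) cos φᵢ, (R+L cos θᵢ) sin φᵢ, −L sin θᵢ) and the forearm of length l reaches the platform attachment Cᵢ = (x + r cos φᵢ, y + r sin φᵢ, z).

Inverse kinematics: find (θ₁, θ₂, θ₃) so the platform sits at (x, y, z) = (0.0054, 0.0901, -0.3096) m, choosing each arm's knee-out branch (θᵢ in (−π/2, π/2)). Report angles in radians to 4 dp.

θ₁ = 0.6980, θ₂ = 0.3492, θ₃ = 1.0473

arm 1 (φ=0.0°): x'=0.0054, y'=0.0901
  e−x'=0.1446;  (l²−L²−(e−x')²−y'²−z²)/2L = -0.0882
  γ=atan2(-0.3096,0.1446)=-1.1339;  ψ=arccos(-0.2581)=1.8319;  θ1=γ+ψ≈0.6980
φ2=120.0° → target in arm frame (0.0753, -0.0497)
  A=0.0747, B=-0.3096, C=(l²−L²−A²−y'²−z²)/(2L)=-0.0358
  γ=atan2(-0.3096,0.0747)=-1.3341;  ψ=arccos(-0.1123)=1.6833;  θ2=γ+ψ≈0.3492
φ3=240.0° → target in arm frame (-0.0807, -0.0404)
  A=0.2307, B=-0.3096, C=(l²−L²−A²−y'²−z²)/(2L)=-0.1528
  θ3 = atan2(B,A) + arccos(C/0.3861) = 1.0473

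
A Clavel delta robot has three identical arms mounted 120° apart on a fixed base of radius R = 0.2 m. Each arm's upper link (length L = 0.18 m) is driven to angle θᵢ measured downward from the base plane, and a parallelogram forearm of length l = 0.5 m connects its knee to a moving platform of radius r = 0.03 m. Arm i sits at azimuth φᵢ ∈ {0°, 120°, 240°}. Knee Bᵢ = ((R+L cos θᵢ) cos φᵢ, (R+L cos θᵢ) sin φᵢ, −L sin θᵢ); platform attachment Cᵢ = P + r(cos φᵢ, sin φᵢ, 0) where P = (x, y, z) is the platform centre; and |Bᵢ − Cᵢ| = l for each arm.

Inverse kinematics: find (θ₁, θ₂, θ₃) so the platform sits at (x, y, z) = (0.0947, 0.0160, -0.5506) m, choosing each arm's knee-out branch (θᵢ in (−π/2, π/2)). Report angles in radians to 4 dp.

θ₁ = 0.6109, θ₂ = 1.0474, θ₃ = 1.1346

φ1=0.0° → target in arm frame (0.0947, 0.0160)
  e−x'=0.0753;  (l²−L²−(e−x')²−y'²−z²)/2L = -0.2541
  √(A²+B²)=0.5557;  θ1 = -1.4349+2.0457 ≈ 0.6109
φ2=120.0° → target in arm frame (-0.0335, -0.0900)
  A cos θ + B sin θ = C:  0.2035·cos θ + -0.5506·sin θ = -0.3752
  √(A²+B²)=0.5870;  θ2 = -1.2168+2.2642 ≈ 1.0474
arm 3 (φ=240.0°): x'=-0.0612, y'=0.0740
  A=0.2312, B=-0.5506, C=(l²−L²−A²−y'²−z²)/(2L)=-0.4014
  √(A²+B²)=0.5972;  θ3 = -1.1732+2.3079 ≈ 1.1346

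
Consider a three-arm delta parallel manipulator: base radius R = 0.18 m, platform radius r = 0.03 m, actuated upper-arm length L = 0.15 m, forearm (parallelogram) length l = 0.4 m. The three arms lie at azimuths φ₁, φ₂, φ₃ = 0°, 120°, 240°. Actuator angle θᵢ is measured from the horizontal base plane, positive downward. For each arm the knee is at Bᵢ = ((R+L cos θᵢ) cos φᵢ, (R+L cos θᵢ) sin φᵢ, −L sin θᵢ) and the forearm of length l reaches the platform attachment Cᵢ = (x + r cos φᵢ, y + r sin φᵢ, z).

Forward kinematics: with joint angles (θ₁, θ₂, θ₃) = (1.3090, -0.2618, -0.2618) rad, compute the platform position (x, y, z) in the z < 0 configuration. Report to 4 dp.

(-0.1925, 0.0000, -0.2657)

arm 1 at φ=0.0°: ρ1 = 0.1888;  centre 1 = (0.1888, 0.0000, -0.1449)
arm 2 at φ=120.0°: ρ2 = 0.2949;  centre 2 = (-0.1474, 0.2554, 0.0388)
arm 3 at φ=240.0°: ρ3 = 0.2949;  centre 3 = (-0.1474, -0.2554, 0.0388)
eliminate P² terms by subtracting sphere 1 from 2 and 3
plane₁₂: -0.6725x+0.5108y+0.3674z = 0.0318
Cramer: x(z) = -0.0473+0.5463z;  y(z) = 0.0000-0.0000z
quadratic in z: (1.2985)z²+(0.0318)z+(-0.0832)=0, √Δ=0.6583 → z ∈ {-0.2657, 0.2413}; z = -0.2657 (taking z<0)
x = -0.1925, y = 0.0000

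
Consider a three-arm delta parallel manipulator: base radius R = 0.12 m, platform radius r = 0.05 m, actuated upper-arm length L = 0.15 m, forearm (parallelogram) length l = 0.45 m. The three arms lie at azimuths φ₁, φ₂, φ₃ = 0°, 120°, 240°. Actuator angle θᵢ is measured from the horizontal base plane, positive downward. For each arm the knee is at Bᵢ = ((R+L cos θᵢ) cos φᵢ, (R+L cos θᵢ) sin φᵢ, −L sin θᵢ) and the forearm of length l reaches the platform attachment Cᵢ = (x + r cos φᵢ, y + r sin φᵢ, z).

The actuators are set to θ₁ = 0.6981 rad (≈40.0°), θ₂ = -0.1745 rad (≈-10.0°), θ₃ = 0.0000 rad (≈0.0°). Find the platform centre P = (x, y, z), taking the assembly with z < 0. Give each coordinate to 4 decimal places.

(-0.1537, 0.0269, -0.3915)

arm 1 at φ=0.0°: (R−r)+L cos θ1 = 0.1849;  O1 = (0.1849, 0.0000, -0.0964)
arm 2 at φ=120.0°: (R−r)+L cos θ2 = 0.2177;  O2 = (-0.1089, 0.1886, 0.0260)
φ3=240.0°: virtual centre (-0.1100, -0.1905, 0.0000), radius l
subtract pairs → two planes through P
linear system: -0.5875x+0.3771y = 0.0046−0.2449z; -0.5898x+-0.3811y = 0.0049−0.1928z
det = 0.4463;  x = -0.0081+0.3720z,  y = -0.0004+-0.0698z
sphere 1 gives Az²+Bz+C=0 with A=1.1433, B=0.0493, C=-0.1560;  B²−4AC=0.7157;  roots -0.3915, 0.3484;  negative root z = -0.3915
x = -0.1537, y = 0.0269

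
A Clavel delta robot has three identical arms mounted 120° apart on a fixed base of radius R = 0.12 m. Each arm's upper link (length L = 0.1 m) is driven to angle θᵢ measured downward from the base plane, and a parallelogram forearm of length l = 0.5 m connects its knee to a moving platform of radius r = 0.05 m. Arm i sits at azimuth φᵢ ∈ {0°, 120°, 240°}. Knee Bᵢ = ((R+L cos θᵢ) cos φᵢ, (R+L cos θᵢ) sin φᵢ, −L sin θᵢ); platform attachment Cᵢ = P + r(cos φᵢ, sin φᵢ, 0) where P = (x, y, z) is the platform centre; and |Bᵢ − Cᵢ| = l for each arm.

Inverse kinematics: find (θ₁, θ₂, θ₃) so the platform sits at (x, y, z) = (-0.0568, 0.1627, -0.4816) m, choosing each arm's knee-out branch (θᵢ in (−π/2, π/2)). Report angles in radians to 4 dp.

θ₁ = 0.6110, θ₂ = -0.1745, θ₃ = 0.7853

φ1=0.0° → target in arm frame (-0.0568, 0.1627)
  A cos θ + B sin θ = C:  0.1268·cos θ + -0.4816·sin θ = -0.1724
  θ1 = atan2(B,A) + arccos(C/0.4980) = 0.6110
arm 2 (φ=120.0°): x'=0.1693, y'=-0.0322
  A=-0.0993, B=-0.4816, C=(l²−L²−A²−y'²−z²)/(2L)=-0.0142
  √(A²+B²)=0.4917;  θ2 = -1.7741+1.5996 ≈ -0.1745
rotate P by −φ3: (-0.1125, -0.1305, -0.4816)
  e−x'=0.1825;  (l²−L²−(e−x')²−y'²−z²)/2L = -0.2114
  θ3 = atan2(B,A) + arccos(C/0.5150) = 0.7853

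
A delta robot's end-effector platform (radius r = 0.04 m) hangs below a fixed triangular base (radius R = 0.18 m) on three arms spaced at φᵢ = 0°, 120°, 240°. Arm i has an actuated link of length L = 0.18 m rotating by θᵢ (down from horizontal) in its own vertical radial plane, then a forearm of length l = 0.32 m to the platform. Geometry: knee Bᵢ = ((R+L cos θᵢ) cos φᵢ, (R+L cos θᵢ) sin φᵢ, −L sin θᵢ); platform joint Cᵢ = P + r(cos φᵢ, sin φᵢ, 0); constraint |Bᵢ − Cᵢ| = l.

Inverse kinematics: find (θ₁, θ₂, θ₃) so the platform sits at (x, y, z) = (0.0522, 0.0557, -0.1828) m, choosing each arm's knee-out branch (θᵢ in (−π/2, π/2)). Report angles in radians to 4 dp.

arm 1 (φ=0.0°): x'=0.0522, y'=0.0557
  e−x'=0.0878;  (l²−L²−(e−x')²−y'²−z²)/2L = 0.0716
  √(A²+B²)=0.2028;  θ1 = -1.1230+1.2100 ≈ 0.0870
φ2=120.0° → target in arm frame (0.0221, -0.0731)
  A cos θ + B sin θ = C:  0.1179·cos θ + -0.1828·sin θ = 0.0482
  θ2 = atan2(B,A) + arccos(C/0.2175) = 0.3492
rotate P by −φ3: (-0.0743, 0.0174, -0.1828)
  e−x'=0.2143;  (l²−L²−(e−x')²−y'²−z²)/2L = -0.0268
  θ3 = atan2(B,A) + arccos(C/0.2817) = 0.9600

θ₁ = 0.0870, θ₂ = 0.3492, θ₃ = 0.9600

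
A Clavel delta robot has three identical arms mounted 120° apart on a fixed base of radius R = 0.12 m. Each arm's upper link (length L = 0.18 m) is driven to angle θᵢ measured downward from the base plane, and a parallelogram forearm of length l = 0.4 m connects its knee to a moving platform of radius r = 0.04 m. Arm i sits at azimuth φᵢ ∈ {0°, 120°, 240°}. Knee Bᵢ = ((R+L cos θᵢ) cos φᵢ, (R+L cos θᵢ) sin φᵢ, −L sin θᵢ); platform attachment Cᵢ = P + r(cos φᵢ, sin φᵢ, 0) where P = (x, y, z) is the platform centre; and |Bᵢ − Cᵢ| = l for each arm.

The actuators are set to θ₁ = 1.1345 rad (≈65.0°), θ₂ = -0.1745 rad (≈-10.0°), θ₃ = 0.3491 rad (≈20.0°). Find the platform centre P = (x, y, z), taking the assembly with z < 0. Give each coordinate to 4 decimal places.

(-0.2001, 0.0698, -0.3313)

O1 = (0.1561·cos0.0°, 0.1561·sin0.0°, -0.1631) = (0.1561, 0.0000, -0.1631)
O2 = (0.2573·cos120.0°, 0.2573·sin120.0°, 0.0313) = (-0.1286, 0.2228, 0.0313)
O3 = (0.2491·cos240.0°, 0.2491·sin240.0°, -0.0616) = (-0.1246, -0.2158, -0.0616)
subtract pairs → two planes through P
linear system: -0.5694x+0.4456y = 0.0162−0.3888z; -0.5613x+-0.4315y = 0.0149−0.2031z
det = 0.4958;  x = -0.0275+0.5209z,  y = 0.0012+-0.2068z
sphere 1 gives Az²+Bz+C=0 with A=1.3141, B=0.1345, C=-0.0997;  B²−4AC=0.5422;  roots -0.3313, 0.2290;  negative root z = -0.3313
x = -0.2001, y = 0.0698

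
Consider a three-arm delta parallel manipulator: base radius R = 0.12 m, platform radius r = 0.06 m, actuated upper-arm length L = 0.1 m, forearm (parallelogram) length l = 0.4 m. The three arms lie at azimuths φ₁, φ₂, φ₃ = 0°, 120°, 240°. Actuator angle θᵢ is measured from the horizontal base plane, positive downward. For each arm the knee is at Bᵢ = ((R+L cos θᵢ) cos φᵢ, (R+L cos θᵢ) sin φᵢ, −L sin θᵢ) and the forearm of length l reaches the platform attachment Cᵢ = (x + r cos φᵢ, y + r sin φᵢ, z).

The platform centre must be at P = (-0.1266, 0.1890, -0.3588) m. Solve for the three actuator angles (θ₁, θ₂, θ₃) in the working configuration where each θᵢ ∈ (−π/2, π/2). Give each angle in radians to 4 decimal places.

θ₁ = 1.1347, θ₂ = -0.3489, θ₃ = 1.0476

rotate P by −φ1: (-0.1266, 0.1890, -0.3588)
  A cos θ + B sin θ = C:  0.1866·cos θ + -0.3588·sin θ = -0.2464
  γ=atan2(-0.3588,0.1866)=-1.0912;  ψ=arccos(-0.6092)=2.2259;  θ1=γ+ψ≈1.1347
arm 2 (φ=120.0°): x'=0.2270, y'=0.0151
  e−x'=-0.1670;  (l²−L²−(e−x')²−y'²−z²)/2L = -0.0342
  √(A²+B²)=0.3958;  θ2 = -2.0064+1.6574 ≈ -0.3489
φ3=240.0° → target in arm frame (-0.1004, -0.2041)
  e−x'=0.1604;  (l²−L²−(e−x')²−y'²−z²)/2L = -0.2307
  γ=atan2(-0.3588,0.1604)=-1.1505;  ψ=arccos(-0.5869)=2.1980;  θ3=γ+ψ≈1.0476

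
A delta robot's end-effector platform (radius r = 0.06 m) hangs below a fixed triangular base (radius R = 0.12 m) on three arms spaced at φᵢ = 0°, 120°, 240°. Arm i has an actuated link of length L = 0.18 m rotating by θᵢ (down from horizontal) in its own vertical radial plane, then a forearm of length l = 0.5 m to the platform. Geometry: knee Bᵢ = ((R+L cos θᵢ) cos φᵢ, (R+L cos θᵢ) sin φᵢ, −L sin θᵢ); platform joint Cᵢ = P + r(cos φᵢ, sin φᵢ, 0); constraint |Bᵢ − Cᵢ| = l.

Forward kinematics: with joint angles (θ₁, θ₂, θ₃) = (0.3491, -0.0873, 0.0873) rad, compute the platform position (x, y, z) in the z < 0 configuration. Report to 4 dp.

(-0.0815, 0.0342, -0.4519)

φ1=0.0°: virtual centre (0.2291, 0.0000, -0.0616), radius l
φ2=120.0°: virtual centre (-0.1197, 0.2073, 0.0157), radius l
arm 3 at φ=240.0°: (R−r)+L cos θ3 = 0.2393;  S3 = (-0.1197, -0.2073, -0.0157)
subtract pairs → two planes through P
linear system: -0.6976x+0.4145y = 0.0012−0.1545z; -0.6976x+-0.4145y = 0.0012−0.0918z
det = 0.5783;  x = -0.0017+0.1765z,  y = 0.0000+-0.0757z
quadratic in z: (1.0369)z²+(0.0416)z+(-0.1929)=0, √Δ=0.8954 → z ∈ {-0.4519, 0.4117}; z = -0.4519 (taking z<0)
x = -0.0815, y = 0.0342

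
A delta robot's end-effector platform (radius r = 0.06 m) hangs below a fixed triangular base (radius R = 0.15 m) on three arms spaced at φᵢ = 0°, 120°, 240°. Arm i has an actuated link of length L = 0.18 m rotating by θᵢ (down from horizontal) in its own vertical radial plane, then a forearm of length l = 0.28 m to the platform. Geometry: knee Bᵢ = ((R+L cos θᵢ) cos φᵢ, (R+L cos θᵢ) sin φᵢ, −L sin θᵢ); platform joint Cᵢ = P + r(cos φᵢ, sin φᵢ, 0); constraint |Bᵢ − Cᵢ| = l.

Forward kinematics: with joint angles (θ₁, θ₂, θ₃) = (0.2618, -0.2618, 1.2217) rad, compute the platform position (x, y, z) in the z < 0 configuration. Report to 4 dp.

(0.0363, 0.1247, -0.1517)

centre 1 = (0.2639·cos0.0°, 0.2639·sin0.0°, -0.0466) = (0.2639, 0.0000, -0.0466)
centre 2 = (0.2639·cos120.0°, 0.2639·sin120.0°, 0.0466) = (-0.1319, 0.2285, 0.0466)
centre 3 = (0.1516·cos240.0°, 0.1516·sin240.0°, -0.1691) = (-0.0758, -0.1313, -0.1691)
subtract pairs → two planes through P
[-0.7916 0.4570 0.1864]·P = 0.0000;  [-0.6793 -0.2625 -0.2451]·P = -0.0202
Cramer: x(z) = 0.0178-0.1218z;  y(z) = 0.0309-0.6186z
into |P−centre ₁|² = l²: 1.3975z² + 0.1149z + -0.0147 = 0;  Δ = 0.0956;  z = -0.1517 or 0.0695 → z<0 root = -0.1517
x = 0.0363, y = 0.1247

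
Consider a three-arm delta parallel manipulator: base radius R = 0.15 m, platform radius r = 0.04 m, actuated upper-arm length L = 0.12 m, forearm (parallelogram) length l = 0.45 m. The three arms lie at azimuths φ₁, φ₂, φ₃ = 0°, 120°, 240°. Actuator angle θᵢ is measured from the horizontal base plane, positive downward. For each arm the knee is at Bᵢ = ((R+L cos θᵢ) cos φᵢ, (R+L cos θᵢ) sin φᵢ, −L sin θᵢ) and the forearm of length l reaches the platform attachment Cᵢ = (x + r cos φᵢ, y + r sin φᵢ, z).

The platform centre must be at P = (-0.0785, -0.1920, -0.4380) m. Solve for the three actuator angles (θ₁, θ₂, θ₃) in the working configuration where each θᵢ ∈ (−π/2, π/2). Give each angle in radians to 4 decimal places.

φ1=0.0° → target in arm frame (-0.0785, -0.1920)
  A cos θ + B sin θ = C:  0.1885·cos θ + -0.4380·sin θ = -0.3173
  θ1 = atan2(B,A) + arccos(C/0.4768) = 1.1343
arm 2 (φ=120.0°): x'=-0.1270, y'=0.1640
  e−x'=0.2370;  (l²−L²−(e−x')²−y'²−z²)/2L = -0.3617
  γ=atan2(-0.4380,0.2370)=-1.0748;  ψ=arccos(-0.7263)=2.3838;  θ2=γ+ψ≈1.3090
rotate P by −φ3: (0.2055, 0.0280, -0.4380)
  e−x'=-0.0955;  (l²−L²−(e−x')²−y'²−z²)/2L = -0.0569
  θ3 = atan2(B,A) + arccos(C/0.4483) = -0.0875

θ₁ = 1.1343, θ₂ = 1.3090, θ₃ = -0.0875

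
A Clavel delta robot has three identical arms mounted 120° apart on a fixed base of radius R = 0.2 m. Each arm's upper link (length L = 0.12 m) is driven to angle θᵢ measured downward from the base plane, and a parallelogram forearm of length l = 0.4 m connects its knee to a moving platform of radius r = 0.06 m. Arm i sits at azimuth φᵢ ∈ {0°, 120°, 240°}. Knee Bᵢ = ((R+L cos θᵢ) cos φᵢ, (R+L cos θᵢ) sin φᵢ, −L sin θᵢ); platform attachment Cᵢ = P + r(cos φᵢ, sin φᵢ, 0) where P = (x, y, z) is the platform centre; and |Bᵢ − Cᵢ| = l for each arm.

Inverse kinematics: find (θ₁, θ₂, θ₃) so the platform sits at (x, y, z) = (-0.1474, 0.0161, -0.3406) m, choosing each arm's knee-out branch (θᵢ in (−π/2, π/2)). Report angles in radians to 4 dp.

φ1=0.0° → target in arm frame (-0.1474, 0.0161)
  A cos θ + B sin θ = C:  0.2874·cos θ + -0.3406·sin θ = -0.2219
  θ1 = atan2(B,A) + arccos(C/0.4457) = 1.2222
rotate P by −φ2: (0.0876, 0.1196, -0.3406)
  A=0.0524, B=-0.3406, C=(l²−L²−A²−y'²−z²)/(2L)=0.0523
  γ=atan2(-0.3406,0.0524)=-1.4183;  ψ=arccos(0.1517)=1.4185;  θ2=γ+ψ≈0.0002
φ3=240.0° → target in arm frame (0.0598, -0.1357)
  A=0.0802, B=-0.3406, C=(l²−L²−A²−y'²−z²)/(2L)=0.0197
  θ3 = atan2(B,A) + arccos(C/0.3499) = 0.1749

θ₁ = 1.2222, θ₂ = 0.0002, θ₃ = 0.1749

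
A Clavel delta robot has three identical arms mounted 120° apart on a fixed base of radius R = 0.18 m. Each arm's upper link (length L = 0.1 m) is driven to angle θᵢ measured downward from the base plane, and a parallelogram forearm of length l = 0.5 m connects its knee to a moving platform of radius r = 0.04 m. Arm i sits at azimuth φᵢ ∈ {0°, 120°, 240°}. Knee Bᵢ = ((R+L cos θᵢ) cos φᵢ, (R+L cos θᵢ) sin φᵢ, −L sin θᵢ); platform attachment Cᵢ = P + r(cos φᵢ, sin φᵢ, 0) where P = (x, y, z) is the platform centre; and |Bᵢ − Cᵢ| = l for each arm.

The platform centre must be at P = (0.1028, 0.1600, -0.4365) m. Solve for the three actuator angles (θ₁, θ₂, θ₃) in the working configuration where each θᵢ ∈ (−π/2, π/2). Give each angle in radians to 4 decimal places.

θ₁ = -0.1745, θ₂ = -0.0869, θ₃ = 1.2220

φ1=0.0° → target in arm frame (0.1028, 0.1600)
  A=0.0372, B=-0.4365, C=(l²−L²−A²−y'²−z²)/(2L)=0.1124
  γ=atan2(-0.4365,0.0372)=-1.4858;  ψ=arccos(0.2566)=1.3113;  θ1=γ+ψ≈-0.1745
rotate P by −φ2: (0.0872, -0.1690, -0.4365)
  e−x'=0.0528;  (l²−L²−(e−x')²−y'²−z²)/2L = 0.0905
  γ=atan2(-0.4365,0.0528)=-1.4503;  ψ=arccos(0.2059)=1.3634;  θ2=γ+ψ≈-0.0869
rotate P by −φ3: (-0.1900, 0.0090, -0.4365)
  e−x'=0.3300;  (l²−L²−(e−x')²−y'²−z²)/2L = -0.2975
  θ3 = atan2(B,A) + arccos(C/0.5472) = 1.2220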